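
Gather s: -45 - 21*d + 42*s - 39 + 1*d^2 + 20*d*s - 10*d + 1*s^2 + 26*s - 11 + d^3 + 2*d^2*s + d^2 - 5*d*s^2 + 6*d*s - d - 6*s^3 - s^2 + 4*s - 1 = d^3 + 2*d^2 - 5*d*s^2 - 32*d - 6*s^3 + s*(2*d^2 + 26*d + 72) - 96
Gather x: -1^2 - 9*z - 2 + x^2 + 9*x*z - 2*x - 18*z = x^2 + x*(9*z - 2) - 27*z - 3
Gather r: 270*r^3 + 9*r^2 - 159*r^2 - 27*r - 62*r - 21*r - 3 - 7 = 270*r^3 - 150*r^2 - 110*r - 10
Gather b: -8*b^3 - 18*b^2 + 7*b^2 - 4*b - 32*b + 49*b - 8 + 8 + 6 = -8*b^3 - 11*b^2 + 13*b + 6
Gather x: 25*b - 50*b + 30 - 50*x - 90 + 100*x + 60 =-25*b + 50*x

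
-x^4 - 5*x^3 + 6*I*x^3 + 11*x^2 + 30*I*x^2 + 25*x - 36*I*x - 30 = (x + 6)*(x - 5*I)*(I*x + 1)*(I*x - I)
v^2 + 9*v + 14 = (v + 2)*(v + 7)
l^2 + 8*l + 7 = (l + 1)*(l + 7)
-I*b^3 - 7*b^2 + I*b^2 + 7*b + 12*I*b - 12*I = (b - 4*I)*(b - 3*I)*(-I*b + I)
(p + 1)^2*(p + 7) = p^3 + 9*p^2 + 15*p + 7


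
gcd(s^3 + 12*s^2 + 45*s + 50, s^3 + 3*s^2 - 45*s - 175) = s^2 + 10*s + 25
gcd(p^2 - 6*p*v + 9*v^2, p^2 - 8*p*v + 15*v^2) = p - 3*v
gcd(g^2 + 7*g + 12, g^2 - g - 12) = g + 3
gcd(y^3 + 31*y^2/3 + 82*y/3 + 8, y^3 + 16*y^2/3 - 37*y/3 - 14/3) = y + 1/3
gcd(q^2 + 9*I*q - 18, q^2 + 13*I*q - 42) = q + 6*I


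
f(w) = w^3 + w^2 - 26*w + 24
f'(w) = 3*w^2 + 2*w - 26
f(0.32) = 15.82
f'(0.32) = -25.05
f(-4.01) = 79.86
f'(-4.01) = 14.22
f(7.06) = 242.18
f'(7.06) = 137.65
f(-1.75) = 67.20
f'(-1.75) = -20.31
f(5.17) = 54.50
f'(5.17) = 64.53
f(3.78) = -5.98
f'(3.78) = 24.43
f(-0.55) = 38.44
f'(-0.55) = -26.19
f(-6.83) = -70.38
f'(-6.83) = 100.29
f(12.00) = 1584.00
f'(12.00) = 430.00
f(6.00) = 120.00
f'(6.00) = 94.00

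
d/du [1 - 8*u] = -8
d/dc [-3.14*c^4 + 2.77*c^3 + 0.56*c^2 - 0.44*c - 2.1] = -12.56*c^3 + 8.31*c^2 + 1.12*c - 0.44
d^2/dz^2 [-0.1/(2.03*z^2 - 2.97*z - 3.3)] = (-0.82418*z^2 + 1.20582*z + 0.1*(4.06*z - 2.97)*(8.12*z - 5.94) + 1.3398)/(-2.03*z^2 + 2.97*z + 3.3)^3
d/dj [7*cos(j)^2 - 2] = -7*sin(2*j)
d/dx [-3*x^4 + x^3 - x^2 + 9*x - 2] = -12*x^3 + 3*x^2 - 2*x + 9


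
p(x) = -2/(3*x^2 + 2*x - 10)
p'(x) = -2*(-6*x - 2)/(3*x^2 + 2*x - 10)^2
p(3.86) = -0.05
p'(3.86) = 0.03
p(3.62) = -0.05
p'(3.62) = 0.04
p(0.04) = 0.20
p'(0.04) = 0.05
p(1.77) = -0.68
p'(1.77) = 2.92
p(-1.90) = 0.67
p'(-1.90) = -2.13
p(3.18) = -0.07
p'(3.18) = 0.06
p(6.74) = -0.01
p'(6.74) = 0.00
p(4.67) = -0.03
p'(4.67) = 0.01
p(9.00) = -0.00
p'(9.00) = 0.00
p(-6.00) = -0.02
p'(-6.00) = -0.00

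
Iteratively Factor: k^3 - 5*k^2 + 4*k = (k)*(k^2 - 5*k + 4) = k*(k - 1)*(k - 4)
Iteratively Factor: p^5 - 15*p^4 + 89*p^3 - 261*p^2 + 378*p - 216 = (p - 4)*(p^4 - 11*p^3 + 45*p^2 - 81*p + 54) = (p - 4)*(p - 3)*(p^3 - 8*p^2 + 21*p - 18) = (p - 4)*(p - 3)^2*(p^2 - 5*p + 6) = (p - 4)*(p - 3)^2*(p - 2)*(p - 3)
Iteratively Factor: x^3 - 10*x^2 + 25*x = (x - 5)*(x^2 - 5*x) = (x - 5)^2*(x)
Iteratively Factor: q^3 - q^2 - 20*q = (q)*(q^2 - q - 20) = q*(q - 5)*(q + 4)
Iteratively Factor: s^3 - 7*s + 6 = (s - 2)*(s^2 + 2*s - 3) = (s - 2)*(s - 1)*(s + 3)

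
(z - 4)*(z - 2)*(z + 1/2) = z^3 - 11*z^2/2 + 5*z + 4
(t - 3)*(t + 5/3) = t^2 - 4*t/3 - 5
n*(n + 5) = n^2 + 5*n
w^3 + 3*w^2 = w^2*(w + 3)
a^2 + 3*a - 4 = (a - 1)*(a + 4)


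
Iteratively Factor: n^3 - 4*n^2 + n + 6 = (n - 2)*(n^2 - 2*n - 3) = (n - 2)*(n + 1)*(n - 3)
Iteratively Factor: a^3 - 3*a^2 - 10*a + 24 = (a - 4)*(a^2 + a - 6) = (a - 4)*(a + 3)*(a - 2)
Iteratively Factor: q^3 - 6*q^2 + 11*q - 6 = (q - 2)*(q^2 - 4*q + 3) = (q - 3)*(q - 2)*(q - 1)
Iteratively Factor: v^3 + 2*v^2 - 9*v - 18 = (v + 3)*(v^2 - v - 6) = (v - 3)*(v + 3)*(v + 2)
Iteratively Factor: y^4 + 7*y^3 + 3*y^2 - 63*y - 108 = (y + 3)*(y^3 + 4*y^2 - 9*y - 36) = (y - 3)*(y + 3)*(y^2 + 7*y + 12) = (y - 3)*(y + 3)*(y + 4)*(y + 3)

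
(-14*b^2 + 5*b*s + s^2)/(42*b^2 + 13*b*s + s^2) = (-2*b + s)/(6*b + s)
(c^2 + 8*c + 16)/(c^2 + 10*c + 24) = (c + 4)/(c + 6)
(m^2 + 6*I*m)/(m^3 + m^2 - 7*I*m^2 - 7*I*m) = (m + 6*I)/(m^2 + m - 7*I*m - 7*I)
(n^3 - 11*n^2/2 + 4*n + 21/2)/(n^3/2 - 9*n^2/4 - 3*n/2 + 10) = 2*(2*n^3 - 11*n^2 + 8*n + 21)/(2*n^3 - 9*n^2 - 6*n + 40)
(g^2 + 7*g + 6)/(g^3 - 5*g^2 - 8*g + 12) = (g^2 + 7*g + 6)/(g^3 - 5*g^2 - 8*g + 12)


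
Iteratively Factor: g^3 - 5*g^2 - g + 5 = (g + 1)*(g^2 - 6*g + 5) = (g - 1)*(g + 1)*(g - 5)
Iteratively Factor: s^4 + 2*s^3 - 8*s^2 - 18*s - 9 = (s + 3)*(s^3 - s^2 - 5*s - 3) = (s + 1)*(s + 3)*(s^2 - 2*s - 3) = (s - 3)*(s + 1)*(s + 3)*(s + 1)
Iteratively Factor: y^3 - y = (y)*(y^2 - 1) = y*(y + 1)*(y - 1)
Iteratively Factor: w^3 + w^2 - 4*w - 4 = (w + 2)*(w^2 - w - 2) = (w + 1)*(w + 2)*(w - 2)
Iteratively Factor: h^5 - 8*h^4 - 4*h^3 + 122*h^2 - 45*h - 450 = (h - 5)*(h^4 - 3*h^3 - 19*h^2 + 27*h + 90) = (h - 5)^2*(h^3 + 2*h^2 - 9*h - 18) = (h - 5)^2*(h + 3)*(h^2 - h - 6) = (h - 5)^2*(h + 2)*(h + 3)*(h - 3)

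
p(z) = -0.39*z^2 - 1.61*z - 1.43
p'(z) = -0.78*z - 1.61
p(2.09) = -6.50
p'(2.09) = -3.24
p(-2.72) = 0.06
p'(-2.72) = 0.51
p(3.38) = -11.33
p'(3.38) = -4.25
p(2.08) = -6.47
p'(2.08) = -3.23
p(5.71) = -23.34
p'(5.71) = -6.06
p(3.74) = -12.91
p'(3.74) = -4.53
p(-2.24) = 0.22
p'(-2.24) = 0.14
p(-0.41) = -0.84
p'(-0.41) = -1.29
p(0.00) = -1.43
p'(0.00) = -1.61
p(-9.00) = -18.53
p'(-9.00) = 5.41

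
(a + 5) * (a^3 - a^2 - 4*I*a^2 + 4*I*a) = a^4 + 4*a^3 - 4*I*a^3 - 5*a^2 - 16*I*a^2 + 20*I*a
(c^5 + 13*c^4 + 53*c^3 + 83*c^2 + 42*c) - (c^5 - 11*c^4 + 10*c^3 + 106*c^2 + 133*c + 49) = 24*c^4 + 43*c^3 - 23*c^2 - 91*c - 49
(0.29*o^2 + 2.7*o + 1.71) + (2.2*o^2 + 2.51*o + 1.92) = 2.49*o^2 + 5.21*o + 3.63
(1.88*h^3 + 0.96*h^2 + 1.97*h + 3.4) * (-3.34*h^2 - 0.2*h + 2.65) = -6.2792*h^5 - 3.5824*h^4 - 1.7898*h^3 - 9.206*h^2 + 4.5405*h + 9.01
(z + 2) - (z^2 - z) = -z^2 + 2*z + 2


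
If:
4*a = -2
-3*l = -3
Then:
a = -1/2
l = 1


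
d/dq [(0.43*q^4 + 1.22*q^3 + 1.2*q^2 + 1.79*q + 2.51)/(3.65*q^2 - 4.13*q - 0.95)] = (3.139*q^5 - 0.874699999999999*q^4 - 11.7112*q^3 - 14.9665*q^2 - 20.603*q + 8.6658)/(13.3225*q^4 - 30.149*q^3 + 10.1219*q^2 + 7.847*q + 0.9025)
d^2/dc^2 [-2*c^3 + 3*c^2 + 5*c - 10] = 6 - 12*c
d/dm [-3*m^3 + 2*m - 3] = 2 - 9*m^2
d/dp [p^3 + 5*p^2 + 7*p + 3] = 3*p^2 + 10*p + 7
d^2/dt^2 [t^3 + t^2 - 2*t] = 6*t + 2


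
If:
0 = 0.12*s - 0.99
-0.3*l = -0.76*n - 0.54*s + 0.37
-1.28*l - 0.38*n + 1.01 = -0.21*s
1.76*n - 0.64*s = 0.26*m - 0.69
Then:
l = 3.35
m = -45.10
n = -4.05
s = 8.25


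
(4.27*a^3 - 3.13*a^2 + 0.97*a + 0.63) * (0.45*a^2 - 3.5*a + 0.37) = 1.9215*a^5 - 16.3535*a^4 + 12.9714*a^3 - 4.2696*a^2 - 1.8461*a + 0.2331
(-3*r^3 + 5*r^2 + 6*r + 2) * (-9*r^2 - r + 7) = 27*r^5 - 42*r^4 - 80*r^3 + 11*r^2 + 40*r + 14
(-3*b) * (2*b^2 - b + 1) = -6*b^3 + 3*b^2 - 3*b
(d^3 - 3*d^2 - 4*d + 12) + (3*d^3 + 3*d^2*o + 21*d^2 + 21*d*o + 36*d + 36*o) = 4*d^3 + 3*d^2*o + 18*d^2 + 21*d*o + 32*d + 36*o + 12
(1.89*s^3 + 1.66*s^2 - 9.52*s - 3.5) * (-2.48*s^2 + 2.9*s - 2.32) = -4.6872*s^5 + 1.3642*s^4 + 24.0388*s^3 - 22.7792*s^2 + 11.9364*s + 8.12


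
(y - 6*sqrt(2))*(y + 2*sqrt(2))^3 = y^4 - 48*y^2 - 128*sqrt(2)*y - 192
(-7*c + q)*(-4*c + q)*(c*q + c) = 28*c^3*q + 28*c^3 - 11*c^2*q^2 - 11*c^2*q + c*q^3 + c*q^2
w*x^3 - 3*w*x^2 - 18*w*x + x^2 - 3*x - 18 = (x - 6)*(x + 3)*(w*x + 1)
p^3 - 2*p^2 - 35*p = p*(p - 7)*(p + 5)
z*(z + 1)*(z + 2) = z^3 + 3*z^2 + 2*z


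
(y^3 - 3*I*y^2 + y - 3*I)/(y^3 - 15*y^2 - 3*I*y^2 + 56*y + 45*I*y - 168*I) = (y^2 + 1)/(y^2 - 15*y + 56)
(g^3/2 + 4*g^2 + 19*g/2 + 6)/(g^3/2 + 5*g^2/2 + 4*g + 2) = (g^2 + 7*g + 12)/(g^2 + 4*g + 4)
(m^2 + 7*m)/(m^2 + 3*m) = (m + 7)/(m + 3)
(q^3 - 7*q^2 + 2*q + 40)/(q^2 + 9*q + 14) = (q^2 - 9*q + 20)/(q + 7)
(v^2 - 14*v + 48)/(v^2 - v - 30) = (v - 8)/(v + 5)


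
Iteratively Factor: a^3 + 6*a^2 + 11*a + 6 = (a + 2)*(a^2 + 4*a + 3) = (a + 1)*(a + 2)*(a + 3)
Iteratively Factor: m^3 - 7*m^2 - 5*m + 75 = (m + 3)*(m^2 - 10*m + 25) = (m - 5)*(m + 3)*(m - 5)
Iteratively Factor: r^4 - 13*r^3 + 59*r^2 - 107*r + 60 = (r - 4)*(r^3 - 9*r^2 + 23*r - 15) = (r - 4)*(r - 1)*(r^2 - 8*r + 15) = (r - 5)*(r - 4)*(r - 1)*(r - 3)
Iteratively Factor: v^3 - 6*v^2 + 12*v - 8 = (v - 2)*(v^2 - 4*v + 4) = (v - 2)^2*(v - 2)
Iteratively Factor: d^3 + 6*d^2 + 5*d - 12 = (d - 1)*(d^2 + 7*d + 12) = (d - 1)*(d + 3)*(d + 4)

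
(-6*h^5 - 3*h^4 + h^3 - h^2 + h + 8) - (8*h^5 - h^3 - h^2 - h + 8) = -14*h^5 - 3*h^4 + 2*h^3 + 2*h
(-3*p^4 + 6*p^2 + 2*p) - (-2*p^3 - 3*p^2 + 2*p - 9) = -3*p^4 + 2*p^3 + 9*p^2 + 9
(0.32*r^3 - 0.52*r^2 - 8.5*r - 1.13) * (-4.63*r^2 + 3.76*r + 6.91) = -1.4816*r^5 + 3.6108*r^4 + 39.611*r^3 - 30.3213*r^2 - 62.9838*r - 7.8083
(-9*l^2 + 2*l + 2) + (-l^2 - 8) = -10*l^2 + 2*l - 6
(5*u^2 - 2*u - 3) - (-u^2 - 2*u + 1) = 6*u^2 - 4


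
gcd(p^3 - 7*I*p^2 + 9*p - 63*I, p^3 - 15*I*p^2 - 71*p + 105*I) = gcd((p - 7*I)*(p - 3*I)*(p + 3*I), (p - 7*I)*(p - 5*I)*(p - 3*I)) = p^2 - 10*I*p - 21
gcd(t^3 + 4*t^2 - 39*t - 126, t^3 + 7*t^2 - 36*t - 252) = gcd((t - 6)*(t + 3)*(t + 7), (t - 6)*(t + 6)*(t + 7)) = t^2 + t - 42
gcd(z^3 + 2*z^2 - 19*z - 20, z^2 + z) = z + 1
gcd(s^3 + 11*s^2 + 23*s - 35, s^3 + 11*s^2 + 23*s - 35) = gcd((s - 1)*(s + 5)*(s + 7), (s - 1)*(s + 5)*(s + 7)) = s^3 + 11*s^2 + 23*s - 35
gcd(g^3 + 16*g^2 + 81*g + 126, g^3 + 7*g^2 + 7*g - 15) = g + 3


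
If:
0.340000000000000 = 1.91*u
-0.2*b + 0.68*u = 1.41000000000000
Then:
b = -6.44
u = 0.18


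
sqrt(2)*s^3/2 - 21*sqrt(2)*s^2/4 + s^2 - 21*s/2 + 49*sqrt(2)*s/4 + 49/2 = (s - 7)*(s - 7/2)*(sqrt(2)*s/2 + 1)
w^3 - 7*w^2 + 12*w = w*(w - 4)*(w - 3)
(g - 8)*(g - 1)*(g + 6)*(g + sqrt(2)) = g^4 - 3*g^3 + sqrt(2)*g^3 - 46*g^2 - 3*sqrt(2)*g^2 - 46*sqrt(2)*g + 48*g + 48*sqrt(2)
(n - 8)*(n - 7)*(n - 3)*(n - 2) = n^4 - 20*n^3 + 137*n^2 - 370*n + 336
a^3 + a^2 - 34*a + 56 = (a - 4)*(a - 2)*(a + 7)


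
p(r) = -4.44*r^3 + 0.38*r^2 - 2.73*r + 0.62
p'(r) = -13.32*r^2 + 0.76*r - 2.73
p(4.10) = -310.19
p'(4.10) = -223.52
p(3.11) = -137.75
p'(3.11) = -129.20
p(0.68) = -2.46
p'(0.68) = -8.37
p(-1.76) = 30.81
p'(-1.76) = -45.33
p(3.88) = -263.60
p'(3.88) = -200.31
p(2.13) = -46.38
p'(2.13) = -61.54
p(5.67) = -811.98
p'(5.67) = -426.64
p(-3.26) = 167.39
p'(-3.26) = -146.77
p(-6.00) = 989.72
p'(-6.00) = -486.81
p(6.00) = -961.12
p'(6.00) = -477.69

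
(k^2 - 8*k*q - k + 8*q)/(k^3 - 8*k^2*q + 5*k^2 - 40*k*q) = (k - 1)/(k*(k + 5))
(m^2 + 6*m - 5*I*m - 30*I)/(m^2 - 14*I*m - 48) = (m^2 + m*(6 - 5*I) - 30*I)/(m^2 - 14*I*m - 48)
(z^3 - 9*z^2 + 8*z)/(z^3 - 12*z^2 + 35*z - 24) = z/(z - 3)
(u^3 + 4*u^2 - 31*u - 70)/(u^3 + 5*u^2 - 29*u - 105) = (u + 2)/(u + 3)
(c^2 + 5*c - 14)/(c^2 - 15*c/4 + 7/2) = 4*(c + 7)/(4*c - 7)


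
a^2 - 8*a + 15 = (a - 5)*(a - 3)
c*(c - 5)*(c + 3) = c^3 - 2*c^2 - 15*c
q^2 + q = q*(q + 1)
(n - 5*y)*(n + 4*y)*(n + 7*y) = n^3 + 6*n^2*y - 27*n*y^2 - 140*y^3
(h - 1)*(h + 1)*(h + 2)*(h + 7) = h^4 + 9*h^3 + 13*h^2 - 9*h - 14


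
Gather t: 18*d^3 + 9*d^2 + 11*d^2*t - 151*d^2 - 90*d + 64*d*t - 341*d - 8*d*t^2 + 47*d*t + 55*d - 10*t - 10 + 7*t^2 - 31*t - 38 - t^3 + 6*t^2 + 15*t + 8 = 18*d^3 - 142*d^2 - 376*d - t^3 + t^2*(13 - 8*d) + t*(11*d^2 + 111*d - 26) - 40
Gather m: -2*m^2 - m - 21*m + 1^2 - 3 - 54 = -2*m^2 - 22*m - 56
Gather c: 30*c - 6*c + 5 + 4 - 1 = 24*c + 8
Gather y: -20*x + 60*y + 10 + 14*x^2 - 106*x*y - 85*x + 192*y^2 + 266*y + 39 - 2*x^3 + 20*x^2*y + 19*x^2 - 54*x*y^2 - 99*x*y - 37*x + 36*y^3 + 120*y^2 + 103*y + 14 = -2*x^3 + 33*x^2 - 142*x + 36*y^3 + y^2*(312 - 54*x) + y*(20*x^2 - 205*x + 429) + 63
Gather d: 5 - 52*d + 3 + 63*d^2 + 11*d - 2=63*d^2 - 41*d + 6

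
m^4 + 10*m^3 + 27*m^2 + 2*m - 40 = (m - 1)*(m + 2)*(m + 4)*(m + 5)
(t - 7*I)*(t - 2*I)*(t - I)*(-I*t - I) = -I*t^4 - 10*t^3 - I*t^3 - 10*t^2 + 23*I*t^2 + 14*t + 23*I*t + 14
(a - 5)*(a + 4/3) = a^2 - 11*a/3 - 20/3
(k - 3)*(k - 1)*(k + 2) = k^3 - 2*k^2 - 5*k + 6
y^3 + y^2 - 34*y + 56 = (y - 4)*(y - 2)*(y + 7)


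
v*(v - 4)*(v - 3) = v^3 - 7*v^2 + 12*v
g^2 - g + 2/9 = (g - 2/3)*(g - 1/3)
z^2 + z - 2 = (z - 1)*(z + 2)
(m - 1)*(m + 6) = m^2 + 5*m - 6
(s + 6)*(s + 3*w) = s^2 + 3*s*w + 6*s + 18*w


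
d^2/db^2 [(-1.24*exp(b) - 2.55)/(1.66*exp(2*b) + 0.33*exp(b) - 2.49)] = (-3.416944*exp(4*b) - 27.427848*exp(3*b) - 34.943166*exp(2*b) - 43.457283*exp(b) - 9.783459)*exp(b)/(4.574296*exp(6*b) + 2.728044*exp(5*b) - 20.04201*exp(4*b) - 8.148195*exp(3*b) + 30.063015*exp(2*b) + 6.138099*exp(b) - 15.438249)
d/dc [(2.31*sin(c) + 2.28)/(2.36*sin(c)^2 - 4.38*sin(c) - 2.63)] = (-5.4516*sin(c)^2 - 10.7616*sin(c) + 3.9111)*cos(c)/(5.5696*sin(c)^4 - 20.6736*sin(c)^3 + 6.7708*sin(c)^2 + 23.0388*sin(c) + 6.9169)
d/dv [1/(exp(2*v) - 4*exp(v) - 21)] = 2*(2 - exp(v))*exp(v)/(-exp(2*v) + 4*exp(v) + 21)^2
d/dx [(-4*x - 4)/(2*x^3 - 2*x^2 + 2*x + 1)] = 4*(4*x^3 + 4*x^2 - 4*x + 1)/(4*x^6 - 8*x^5 + 12*x^4 - 4*x^3 + 4*x + 1)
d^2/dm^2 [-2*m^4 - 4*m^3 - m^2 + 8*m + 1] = -24*m^2 - 24*m - 2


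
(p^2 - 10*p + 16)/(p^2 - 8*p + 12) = (p - 8)/(p - 6)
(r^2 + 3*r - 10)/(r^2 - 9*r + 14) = (r + 5)/(r - 7)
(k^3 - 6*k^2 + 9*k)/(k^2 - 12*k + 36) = k*(k^2 - 6*k + 9)/(k^2 - 12*k + 36)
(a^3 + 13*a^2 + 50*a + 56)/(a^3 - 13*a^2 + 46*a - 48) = (a^3 + 13*a^2 + 50*a + 56)/(a^3 - 13*a^2 + 46*a - 48)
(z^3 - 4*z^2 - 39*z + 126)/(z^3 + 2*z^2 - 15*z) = (z^2 - z - 42)/(z*(z + 5))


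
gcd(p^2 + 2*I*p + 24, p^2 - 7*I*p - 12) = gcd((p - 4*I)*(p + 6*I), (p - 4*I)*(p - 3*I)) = p - 4*I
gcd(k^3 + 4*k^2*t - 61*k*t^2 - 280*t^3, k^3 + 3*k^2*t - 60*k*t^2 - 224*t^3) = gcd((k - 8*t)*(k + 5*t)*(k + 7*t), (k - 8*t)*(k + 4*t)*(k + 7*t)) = -k^2 + k*t + 56*t^2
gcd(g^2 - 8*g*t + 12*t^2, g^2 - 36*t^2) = -g + 6*t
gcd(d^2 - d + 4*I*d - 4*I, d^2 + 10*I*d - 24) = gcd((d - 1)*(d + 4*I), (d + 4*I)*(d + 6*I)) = d + 4*I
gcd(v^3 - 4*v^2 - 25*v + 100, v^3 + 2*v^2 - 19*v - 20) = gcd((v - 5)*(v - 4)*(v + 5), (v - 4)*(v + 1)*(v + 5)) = v^2 + v - 20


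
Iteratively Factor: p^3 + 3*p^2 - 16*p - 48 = (p - 4)*(p^2 + 7*p + 12) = (p - 4)*(p + 3)*(p + 4)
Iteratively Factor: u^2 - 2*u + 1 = (u - 1)*(u - 1)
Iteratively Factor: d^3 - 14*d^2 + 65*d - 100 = (d - 4)*(d^2 - 10*d + 25) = (d - 5)*(d - 4)*(d - 5)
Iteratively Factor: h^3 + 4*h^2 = (h)*(h^2 + 4*h) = h^2*(h + 4)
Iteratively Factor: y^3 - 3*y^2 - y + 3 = (y + 1)*(y^2 - 4*y + 3) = (y - 1)*(y + 1)*(y - 3)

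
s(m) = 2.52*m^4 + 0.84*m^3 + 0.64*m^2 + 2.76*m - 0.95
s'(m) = 10.08*m^3 + 2.52*m^2 + 1.28*m + 2.76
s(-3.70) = 427.34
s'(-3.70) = -478.06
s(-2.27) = 53.17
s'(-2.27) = -105.07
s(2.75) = 173.07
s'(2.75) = 234.97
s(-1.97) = 27.63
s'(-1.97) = -67.05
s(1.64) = 27.23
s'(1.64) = 56.10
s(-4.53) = 982.78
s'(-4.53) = -888.36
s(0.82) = 3.35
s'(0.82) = 11.06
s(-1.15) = -0.15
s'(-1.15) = -10.71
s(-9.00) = 15947.41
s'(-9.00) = -7152.96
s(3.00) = 239.89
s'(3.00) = 301.44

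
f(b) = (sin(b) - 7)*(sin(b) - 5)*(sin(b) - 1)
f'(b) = (sin(b) - 7)*(sin(b) - 5)*cos(b) + (sin(b) - 7)*(sin(b) - 1)*cos(b) + (sin(b) - 5)*(sin(b) - 1)*cos(b)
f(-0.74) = -72.91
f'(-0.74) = 48.66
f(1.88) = -1.16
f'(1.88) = -7.59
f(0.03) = -33.60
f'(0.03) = 46.20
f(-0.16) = -42.82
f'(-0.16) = 50.56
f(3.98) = -77.55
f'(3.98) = -45.46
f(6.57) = -22.72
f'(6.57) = 38.26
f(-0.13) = -41.31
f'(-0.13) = 50.00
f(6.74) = -16.71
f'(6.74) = 32.41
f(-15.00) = -71.34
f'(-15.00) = -49.51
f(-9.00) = -56.65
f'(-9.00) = -53.05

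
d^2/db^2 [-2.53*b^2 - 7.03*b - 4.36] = -5.06000000000000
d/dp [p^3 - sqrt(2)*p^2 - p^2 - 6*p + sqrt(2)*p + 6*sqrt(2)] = 3*p^2 - 2*sqrt(2)*p - 2*p - 6 + sqrt(2)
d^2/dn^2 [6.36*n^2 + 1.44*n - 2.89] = 12.7200000000000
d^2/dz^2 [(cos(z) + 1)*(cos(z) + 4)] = -5*cos(z) - 2*cos(2*z)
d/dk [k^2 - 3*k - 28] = 2*k - 3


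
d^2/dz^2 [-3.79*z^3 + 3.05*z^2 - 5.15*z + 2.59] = 6.1 - 22.74*z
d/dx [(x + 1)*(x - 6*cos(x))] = x + (x + 1)*(6*sin(x) + 1) - 6*cos(x)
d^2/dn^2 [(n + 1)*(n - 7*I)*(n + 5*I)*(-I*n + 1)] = -12*I*n^2 - 6*n*(1 + I) - 2 - 74*I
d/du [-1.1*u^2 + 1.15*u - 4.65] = 1.15 - 2.2*u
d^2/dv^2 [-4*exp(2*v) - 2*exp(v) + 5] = (-16*exp(v) - 2)*exp(v)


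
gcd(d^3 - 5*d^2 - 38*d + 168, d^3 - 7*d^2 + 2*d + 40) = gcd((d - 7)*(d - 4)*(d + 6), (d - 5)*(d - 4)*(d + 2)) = d - 4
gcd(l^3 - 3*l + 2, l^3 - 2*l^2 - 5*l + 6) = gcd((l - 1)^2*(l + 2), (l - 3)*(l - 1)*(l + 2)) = l^2 + l - 2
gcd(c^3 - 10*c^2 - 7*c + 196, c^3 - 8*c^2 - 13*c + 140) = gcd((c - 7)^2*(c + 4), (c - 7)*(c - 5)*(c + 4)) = c^2 - 3*c - 28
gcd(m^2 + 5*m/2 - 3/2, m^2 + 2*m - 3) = m + 3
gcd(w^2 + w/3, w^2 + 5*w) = w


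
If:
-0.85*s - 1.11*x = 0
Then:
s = -1.30588235294118*x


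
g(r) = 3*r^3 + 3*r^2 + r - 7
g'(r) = 9*r^2 + 6*r + 1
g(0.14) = -6.79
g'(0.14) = 2.02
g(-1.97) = -20.26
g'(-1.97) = 24.11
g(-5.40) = -397.31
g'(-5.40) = 231.04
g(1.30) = 5.96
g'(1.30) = 24.01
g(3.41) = 150.25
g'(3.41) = 126.11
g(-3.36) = -90.29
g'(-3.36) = 82.45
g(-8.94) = -1919.72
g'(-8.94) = 666.67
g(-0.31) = -7.11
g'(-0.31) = 0.00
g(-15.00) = -9472.00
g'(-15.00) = 1936.00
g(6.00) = 755.00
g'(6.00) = 361.00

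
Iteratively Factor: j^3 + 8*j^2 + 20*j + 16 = (j + 4)*(j^2 + 4*j + 4) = (j + 2)*(j + 4)*(j + 2)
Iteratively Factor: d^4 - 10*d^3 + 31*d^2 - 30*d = (d - 5)*(d^3 - 5*d^2 + 6*d) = (d - 5)*(d - 3)*(d^2 - 2*d) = d*(d - 5)*(d - 3)*(d - 2)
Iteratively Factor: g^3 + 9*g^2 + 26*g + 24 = (g + 2)*(g^2 + 7*g + 12) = (g + 2)*(g + 4)*(g + 3)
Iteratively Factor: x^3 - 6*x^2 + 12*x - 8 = (x - 2)*(x^2 - 4*x + 4) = (x - 2)^2*(x - 2)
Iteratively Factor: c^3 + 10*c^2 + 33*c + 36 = (c + 4)*(c^2 + 6*c + 9) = (c + 3)*(c + 4)*(c + 3)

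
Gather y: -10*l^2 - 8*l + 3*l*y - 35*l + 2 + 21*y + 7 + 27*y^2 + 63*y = -10*l^2 - 43*l + 27*y^2 + y*(3*l + 84) + 9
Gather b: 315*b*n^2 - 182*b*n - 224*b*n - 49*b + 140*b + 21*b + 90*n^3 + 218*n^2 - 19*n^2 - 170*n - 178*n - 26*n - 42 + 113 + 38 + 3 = b*(315*n^2 - 406*n + 112) + 90*n^3 + 199*n^2 - 374*n + 112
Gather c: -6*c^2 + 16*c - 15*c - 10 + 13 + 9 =-6*c^2 + c + 12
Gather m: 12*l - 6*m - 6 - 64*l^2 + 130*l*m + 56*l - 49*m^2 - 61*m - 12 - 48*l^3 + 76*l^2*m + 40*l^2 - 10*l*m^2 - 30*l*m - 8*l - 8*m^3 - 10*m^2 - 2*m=-48*l^3 - 24*l^2 + 60*l - 8*m^3 + m^2*(-10*l - 59) + m*(76*l^2 + 100*l - 69) - 18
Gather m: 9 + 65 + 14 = 88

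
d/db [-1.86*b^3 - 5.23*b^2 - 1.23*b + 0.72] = -5.58*b^2 - 10.46*b - 1.23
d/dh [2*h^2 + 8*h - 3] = 4*h + 8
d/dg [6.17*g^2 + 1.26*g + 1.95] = 12.34*g + 1.26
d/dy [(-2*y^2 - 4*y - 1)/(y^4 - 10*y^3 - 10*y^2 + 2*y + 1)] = 2*(2*y^5 - 4*y^4 - 38*y^3 - 37*y^2 - 12*y - 1)/(y^8 - 20*y^7 + 80*y^6 + 204*y^5 + 62*y^4 - 60*y^3 - 16*y^2 + 4*y + 1)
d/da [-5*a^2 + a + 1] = 1 - 10*a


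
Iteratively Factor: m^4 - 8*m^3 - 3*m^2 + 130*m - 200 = (m + 4)*(m^3 - 12*m^2 + 45*m - 50) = (m - 5)*(m + 4)*(m^2 - 7*m + 10) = (m - 5)*(m - 2)*(m + 4)*(m - 5)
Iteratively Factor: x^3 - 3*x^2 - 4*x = (x)*(x^2 - 3*x - 4) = x*(x + 1)*(x - 4)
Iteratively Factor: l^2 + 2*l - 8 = (l + 4)*(l - 2)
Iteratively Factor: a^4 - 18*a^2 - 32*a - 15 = (a + 1)*(a^3 - a^2 - 17*a - 15) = (a - 5)*(a + 1)*(a^2 + 4*a + 3) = (a - 5)*(a + 1)*(a + 3)*(a + 1)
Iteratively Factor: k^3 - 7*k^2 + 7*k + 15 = (k - 3)*(k^2 - 4*k - 5) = (k - 5)*(k - 3)*(k + 1)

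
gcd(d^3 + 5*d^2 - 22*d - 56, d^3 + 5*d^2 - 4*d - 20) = d + 2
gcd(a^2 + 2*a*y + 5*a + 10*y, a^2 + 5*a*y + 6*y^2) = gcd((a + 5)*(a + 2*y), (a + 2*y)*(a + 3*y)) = a + 2*y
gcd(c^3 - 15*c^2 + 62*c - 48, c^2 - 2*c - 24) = c - 6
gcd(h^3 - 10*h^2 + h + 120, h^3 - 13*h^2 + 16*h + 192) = h^2 - 5*h - 24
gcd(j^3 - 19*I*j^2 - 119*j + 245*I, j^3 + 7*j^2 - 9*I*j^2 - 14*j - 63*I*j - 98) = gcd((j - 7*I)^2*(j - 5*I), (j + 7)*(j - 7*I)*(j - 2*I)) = j - 7*I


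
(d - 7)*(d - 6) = d^2 - 13*d + 42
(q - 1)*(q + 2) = q^2 + q - 2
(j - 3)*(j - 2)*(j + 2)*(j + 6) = j^4 + 3*j^3 - 22*j^2 - 12*j + 72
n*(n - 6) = n^2 - 6*n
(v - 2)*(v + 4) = v^2 + 2*v - 8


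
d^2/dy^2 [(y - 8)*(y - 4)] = 2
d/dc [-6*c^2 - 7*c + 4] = -12*c - 7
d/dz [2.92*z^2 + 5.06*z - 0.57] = 5.84*z + 5.06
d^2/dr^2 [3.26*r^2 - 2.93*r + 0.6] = 6.52000000000000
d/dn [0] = 0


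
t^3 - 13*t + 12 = (t - 3)*(t - 1)*(t + 4)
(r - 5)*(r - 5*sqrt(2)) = r^2 - 5*sqrt(2)*r - 5*r + 25*sqrt(2)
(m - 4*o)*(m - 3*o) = m^2 - 7*m*o + 12*o^2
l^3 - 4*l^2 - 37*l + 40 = (l - 8)*(l - 1)*(l + 5)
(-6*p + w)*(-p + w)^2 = -6*p^3 + 13*p^2*w - 8*p*w^2 + w^3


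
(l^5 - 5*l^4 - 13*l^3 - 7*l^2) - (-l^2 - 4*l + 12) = l^5 - 5*l^4 - 13*l^3 - 6*l^2 + 4*l - 12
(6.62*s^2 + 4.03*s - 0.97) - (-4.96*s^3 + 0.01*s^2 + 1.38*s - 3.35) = 4.96*s^3 + 6.61*s^2 + 2.65*s + 2.38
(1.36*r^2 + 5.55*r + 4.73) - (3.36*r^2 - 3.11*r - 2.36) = -2.0*r^2 + 8.66*r + 7.09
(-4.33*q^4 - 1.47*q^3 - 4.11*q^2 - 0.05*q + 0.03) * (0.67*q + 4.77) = -2.9011*q^5 - 21.639*q^4 - 9.7656*q^3 - 19.6382*q^2 - 0.2184*q + 0.1431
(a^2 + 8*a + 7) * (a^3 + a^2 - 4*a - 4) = a^5 + 9*a^4 + 11*a^3 - 29*a^2 - 60*a - 28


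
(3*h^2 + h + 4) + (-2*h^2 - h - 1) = h^2 + 3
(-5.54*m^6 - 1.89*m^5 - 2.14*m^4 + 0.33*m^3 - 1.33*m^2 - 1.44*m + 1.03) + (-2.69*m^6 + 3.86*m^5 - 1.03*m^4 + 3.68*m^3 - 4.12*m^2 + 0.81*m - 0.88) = -8.23*m^6 + 1.97*m^5 - 3.17*m^4 + 4.01*m^3 - 5.45*m^2 - 0.63*m + 0.15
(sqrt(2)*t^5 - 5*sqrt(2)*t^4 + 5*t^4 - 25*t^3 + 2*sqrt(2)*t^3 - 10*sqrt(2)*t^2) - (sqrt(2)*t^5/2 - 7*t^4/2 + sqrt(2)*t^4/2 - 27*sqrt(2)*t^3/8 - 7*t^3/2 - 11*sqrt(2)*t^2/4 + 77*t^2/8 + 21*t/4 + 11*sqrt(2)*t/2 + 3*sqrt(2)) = sqrt(2)*t^5/2 - 11*sqrt(2)*t^4/2 + 17*t^4/2 - 43*t^3/2 + 43*sqrt(2)*t^3/8 - 29*sqrt(2)*t^2/4 - 77*t^2/8 - 11*sqrt(2)*t/2 - 21*t/4 - 3*sqrt(2)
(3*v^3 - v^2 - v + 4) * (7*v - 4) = 21*v^4 - 19*v^3 - 3*v^2 + 32*v - 16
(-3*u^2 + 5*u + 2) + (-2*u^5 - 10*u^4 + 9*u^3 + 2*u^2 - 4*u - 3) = -2*u^5 - 10*u^4 + 9*u^3 - u^2 + u - 1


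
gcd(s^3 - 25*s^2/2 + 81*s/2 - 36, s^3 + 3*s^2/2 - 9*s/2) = s - 3/2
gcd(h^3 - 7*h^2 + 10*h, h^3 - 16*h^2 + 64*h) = h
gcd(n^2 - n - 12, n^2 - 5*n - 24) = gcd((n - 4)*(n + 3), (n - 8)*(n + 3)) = n + 3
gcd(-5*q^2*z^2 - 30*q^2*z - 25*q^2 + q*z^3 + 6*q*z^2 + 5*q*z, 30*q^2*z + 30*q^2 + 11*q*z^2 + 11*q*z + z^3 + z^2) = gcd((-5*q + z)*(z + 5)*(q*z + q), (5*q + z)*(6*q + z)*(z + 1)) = z + 1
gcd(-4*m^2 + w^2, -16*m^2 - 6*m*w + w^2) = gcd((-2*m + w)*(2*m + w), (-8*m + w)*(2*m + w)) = 2*m + w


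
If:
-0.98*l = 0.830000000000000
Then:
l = -0.85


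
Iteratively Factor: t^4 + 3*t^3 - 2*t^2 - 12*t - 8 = (t + 2)*(t^3 + t^2 - 4*t - 4) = (t + 1)*(t + 2)*(t^2 - 4) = (t + 1)*(t + 2)^2*(t - 2)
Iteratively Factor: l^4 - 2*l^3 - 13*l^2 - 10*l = (l)*(l^3 - 2*l^2 - 13*l - 10) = l*(l + 2)*(l^2 - 4*l - 5) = l*(l + 1)*(l + 2)*(l - 5)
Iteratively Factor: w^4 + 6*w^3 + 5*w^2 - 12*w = (w + 4)*(w^3 + 2*w^2 - 3*w) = (w + 3)*(w + 4)*(w^2 - w) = w*(w + 3)*(w + 4)*(w - 1)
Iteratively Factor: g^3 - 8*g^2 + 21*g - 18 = (g - 3)*(g^2 - 5*g + 6) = (g - 3)*(g - 2)*(g - 3)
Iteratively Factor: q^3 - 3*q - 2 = (q + 1)*(q^2 - q - 2) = (q + 1)^2*(q - 2)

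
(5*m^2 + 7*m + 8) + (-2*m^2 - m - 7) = 3*m^2 + 6*m + 1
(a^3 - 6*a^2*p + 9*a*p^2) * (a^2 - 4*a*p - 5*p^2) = a^5 - 10*a^4*p + 28*a^3*p^2 - 6*a^2*p^3 - 45*a*p^4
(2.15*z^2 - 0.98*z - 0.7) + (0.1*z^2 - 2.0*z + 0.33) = 2.25*z^2 - 2.98*z - 0.37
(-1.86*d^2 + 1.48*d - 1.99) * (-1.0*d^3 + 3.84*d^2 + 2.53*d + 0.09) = 1.86*d^5 - 8.6224*d^4 + 2.9674*d^3 - 4.0646*d^2 - 4.9015*d - 0.1791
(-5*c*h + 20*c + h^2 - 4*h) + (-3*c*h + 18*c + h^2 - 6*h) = -8*c*h + 38*c + 2*h^2 - 10*h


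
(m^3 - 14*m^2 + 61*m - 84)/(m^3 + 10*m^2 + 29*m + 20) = (m^3 - 14*m^2 + 61*m - 84)/(m^3 + 10*m^2 + 29*m + 20)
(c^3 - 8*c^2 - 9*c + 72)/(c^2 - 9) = c - 8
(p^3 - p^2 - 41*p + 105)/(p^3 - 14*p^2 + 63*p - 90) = (p + 7)/(p - 6)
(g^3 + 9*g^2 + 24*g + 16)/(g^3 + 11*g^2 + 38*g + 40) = (g^2 + 5*g + 4)/(g^2 + 7*g + 10)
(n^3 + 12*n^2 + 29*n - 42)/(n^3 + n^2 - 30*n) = (n^2 + 6*n - 7)/(n*(n - 5))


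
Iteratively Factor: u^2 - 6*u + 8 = (u - 2)*(u - 4)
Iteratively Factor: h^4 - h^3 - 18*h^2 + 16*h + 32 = (h + 4)*(h^3 - 5*h^2 + 2*h + 8) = (h - 4)*(h + 4)*(h^2 - h - 2) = (h - 4)*(h + 1)*(h + 4)*(h - 2)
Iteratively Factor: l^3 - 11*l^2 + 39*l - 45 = (l - 3)*(l^2 - 8*l + 15) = (l - 3)^2*(l - 5)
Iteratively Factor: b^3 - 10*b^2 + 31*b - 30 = (b - 5)*(b^2 - 5*b + 6) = (b - 5)*(b - 2)*(b - 3)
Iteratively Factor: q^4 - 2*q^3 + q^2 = (q - 1)*(q^3 - q^2) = q*(q - 1)*(q^2 - q) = q^2*(q - 1)*(q - 1)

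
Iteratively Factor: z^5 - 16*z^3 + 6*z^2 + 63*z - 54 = (z + 3)*(z^4 - 3*z^3 - 7*z^2 + 27*z - 18) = (z - 3)*(z + 3)*(z^3 - 7*z + 6) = (z - 3)*(z + 3)^2*(z^2 - 3*z + 2) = (z - 3)*(z - 2)*(z + 3)^2*(z - 1)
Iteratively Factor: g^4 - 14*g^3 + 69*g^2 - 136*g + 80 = (g - 5)*(g^3 - 9*g^2 + 24*g - 16) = (g - 5)*(g - 4)*(g^2 - 5*g + 4) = (g - 5)*(g - 4)*(g - 1)*(g - 4)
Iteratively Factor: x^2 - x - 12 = (x - 4)*(x + 3)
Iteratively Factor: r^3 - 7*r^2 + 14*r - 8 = (r - 1)*(r^2 - 6*r + 8) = (r - 2)*(r - 1)*(r - 4)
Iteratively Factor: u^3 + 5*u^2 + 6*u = (u + 2)*(u^2 + 3*u) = u*(u + 2)*(u + 3)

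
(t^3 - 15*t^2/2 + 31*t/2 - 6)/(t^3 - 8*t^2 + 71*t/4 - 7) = 2*(t - 3)/(2*t - 7)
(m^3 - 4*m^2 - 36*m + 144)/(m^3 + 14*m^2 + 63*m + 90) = (m^2 - 10*m + 24)/(m^2 + 8*m + 15)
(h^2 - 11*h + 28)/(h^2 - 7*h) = (h - 4)/h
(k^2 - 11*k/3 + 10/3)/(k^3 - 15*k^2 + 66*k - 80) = (k - 5/3)/(k^2 - 13*k + 40)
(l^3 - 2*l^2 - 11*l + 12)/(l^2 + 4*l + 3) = (l^2 - 5*l + 4)/(l + 1)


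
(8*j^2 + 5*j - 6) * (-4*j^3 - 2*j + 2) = -32*j^5 - 20*j^4 + 8*j^3 + 6*j^2 + 22*j - 12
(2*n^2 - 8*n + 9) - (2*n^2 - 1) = 10 - 8*n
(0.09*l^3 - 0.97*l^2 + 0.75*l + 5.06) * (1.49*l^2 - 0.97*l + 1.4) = 0.1341*l^5 - 1.5326*l^4 + 2.1844*l^3 + 5.4539*l^2 - 3.8582*l + 7.084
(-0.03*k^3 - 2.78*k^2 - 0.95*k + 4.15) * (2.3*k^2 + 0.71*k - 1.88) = -0.069*k^5 - 6.4153*k^4 - 4.1024*k^3 + 14.0969*k^2 + 4.7325*k - 7.802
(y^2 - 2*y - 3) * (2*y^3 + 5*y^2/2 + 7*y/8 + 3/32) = 2*y^5 - 3*y^4/2 - 81*y^3/8 - 293*y^2/32 - 45*y/16 - 9/32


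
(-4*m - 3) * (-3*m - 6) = 12*m^2 + 33*m + 18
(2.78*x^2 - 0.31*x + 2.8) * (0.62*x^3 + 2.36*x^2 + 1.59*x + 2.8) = 1.7236*x^5 + 6.3686*x^4 + 5.4246*x^3 + 13.8991*x^2 + 3.584*x + 7.84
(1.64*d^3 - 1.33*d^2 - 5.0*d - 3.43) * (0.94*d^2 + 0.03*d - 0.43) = 1.5416*d^5 - 1.201*d^4 - 5.4451*d^3 - 2.8023*d^2 + 2.0471*d + 1.4749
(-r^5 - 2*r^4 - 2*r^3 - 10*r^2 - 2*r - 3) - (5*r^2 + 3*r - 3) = -r^5 - 2*r^4 - 2*r^3 - 15*r^2 - 5*r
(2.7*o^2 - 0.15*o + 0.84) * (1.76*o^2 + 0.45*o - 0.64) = 4.752*o^4 + 0.951*o^3 - 0.3171*o^2 + 0.474*o - 0.5376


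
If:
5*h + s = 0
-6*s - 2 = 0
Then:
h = 1/15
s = -1/3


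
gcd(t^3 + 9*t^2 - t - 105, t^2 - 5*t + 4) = 1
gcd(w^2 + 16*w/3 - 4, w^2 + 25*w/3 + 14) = w + 6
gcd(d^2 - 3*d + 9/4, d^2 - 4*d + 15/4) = d - 3/2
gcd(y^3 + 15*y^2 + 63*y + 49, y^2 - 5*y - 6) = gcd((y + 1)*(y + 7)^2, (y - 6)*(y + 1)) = y + 1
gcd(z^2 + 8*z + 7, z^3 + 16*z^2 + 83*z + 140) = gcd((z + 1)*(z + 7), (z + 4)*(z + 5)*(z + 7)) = z + 7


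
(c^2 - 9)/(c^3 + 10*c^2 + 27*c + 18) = (c - 3)/(c^2 + 7*c + 6)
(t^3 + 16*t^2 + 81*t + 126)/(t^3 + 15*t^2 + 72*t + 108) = (t + 7)/(t + 6)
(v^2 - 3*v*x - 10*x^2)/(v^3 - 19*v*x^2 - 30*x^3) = 1/(v + 3*x)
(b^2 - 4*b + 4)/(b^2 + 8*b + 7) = (b^2 - 4*b + 4)/(b^2 + 8*b + 7)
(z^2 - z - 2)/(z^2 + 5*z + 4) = (z - 2)/(z + 4)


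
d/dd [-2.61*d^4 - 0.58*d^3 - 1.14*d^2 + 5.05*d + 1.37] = -10.44*d^3 - 1.74*d^2 - 2.28*d + 5.05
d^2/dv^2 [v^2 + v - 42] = 2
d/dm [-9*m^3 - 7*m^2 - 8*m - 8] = -27*m^2 - 14*m - 8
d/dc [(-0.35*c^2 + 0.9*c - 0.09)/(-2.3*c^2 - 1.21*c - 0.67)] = (2.4935*c^2 + 0.055*c - 0.7119)/(5.29*c^4 + 5.566*c^3 + 4.5461*c^2 + 1.6214*c + 0.4489)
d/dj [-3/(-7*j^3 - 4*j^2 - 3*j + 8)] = 3*(-21*j^2 - 8*j - 3)/(7*j^3 + 4*j^2 + 3*j - 8)^2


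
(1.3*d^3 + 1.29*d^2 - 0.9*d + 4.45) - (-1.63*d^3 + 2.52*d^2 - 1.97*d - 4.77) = 2.93*d^3 - 1.23*d^2 + 1.07*d + 9.22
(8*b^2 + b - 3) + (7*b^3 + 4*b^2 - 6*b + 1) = 7*b^3 + 12*b^2 - 5*b - 2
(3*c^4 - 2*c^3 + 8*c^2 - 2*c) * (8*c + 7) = 24*c^5 + 5*c^4 + 50*c^3 + 40*c^2 - 14*c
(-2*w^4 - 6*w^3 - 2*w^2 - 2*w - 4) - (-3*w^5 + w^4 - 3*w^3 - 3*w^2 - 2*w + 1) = 3*w^5 - 3*w^4 - 3*w^3 + w^2 - 5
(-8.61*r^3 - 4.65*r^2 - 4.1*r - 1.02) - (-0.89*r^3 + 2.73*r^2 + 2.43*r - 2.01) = -7.72*r^3 - 7.38*r^2 - 6.53*r + 0.99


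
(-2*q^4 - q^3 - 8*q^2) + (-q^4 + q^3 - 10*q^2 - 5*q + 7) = -3*q^4 - 18*q^2 - 5*q + 7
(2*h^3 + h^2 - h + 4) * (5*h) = 10*h^4 + 5*h^3 - 5*h^2 + 20*h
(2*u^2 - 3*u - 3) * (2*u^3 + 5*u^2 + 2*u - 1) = 4*u^5 + 4*u^4 - 17*u^3 - 23*u^2 - 3*u + 3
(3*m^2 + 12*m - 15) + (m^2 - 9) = 4*m^2 + 12*m - 24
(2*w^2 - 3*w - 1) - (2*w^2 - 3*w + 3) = -4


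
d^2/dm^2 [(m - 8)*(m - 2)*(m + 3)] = 6*m - 14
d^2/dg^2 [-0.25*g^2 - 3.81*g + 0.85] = -0.500000000000000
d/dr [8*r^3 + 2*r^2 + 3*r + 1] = 24*r^2 + 4*r + 3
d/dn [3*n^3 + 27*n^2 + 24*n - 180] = 9*n^2 + 54*n + 24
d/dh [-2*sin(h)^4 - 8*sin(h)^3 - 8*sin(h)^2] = -8*(sin(h)^2 + 3*sin(h) + 2)*sin(h)*cos(h)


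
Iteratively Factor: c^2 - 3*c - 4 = (c + 1)*(c - 4)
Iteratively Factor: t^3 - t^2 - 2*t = (t - 2)*(t^2 + t) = t*(t - 2)*(t + 1)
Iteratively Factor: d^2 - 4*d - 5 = (d - 5)*(d + 1)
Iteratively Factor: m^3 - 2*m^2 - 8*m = (m - 4)*(m^2 + 2*m) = m*(m - 4)*(m + 2)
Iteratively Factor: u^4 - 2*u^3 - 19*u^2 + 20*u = (u + 4)*(u^3 - 6*u^2 + 5*u) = (u - 1)*(u + 4)*(u^2 - 5*u) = (u - 5)*(u - 1)*(u + 4)*(u)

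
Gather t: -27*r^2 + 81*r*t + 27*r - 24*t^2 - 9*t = -27*r^2 + 27*r - 24*t^2 + t*(81*r - 9)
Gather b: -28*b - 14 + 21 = 7 - 28*b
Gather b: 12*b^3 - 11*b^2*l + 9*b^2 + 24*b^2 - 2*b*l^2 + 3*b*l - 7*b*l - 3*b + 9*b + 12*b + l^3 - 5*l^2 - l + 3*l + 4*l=12*b^3 + b^2*(33 - 11*l) + b*(-2*l^2 - 4*l + 18) + l^3 - 5*l^2 + 6*l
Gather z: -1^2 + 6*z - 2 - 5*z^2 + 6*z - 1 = -5*z^2 + 12*z - 4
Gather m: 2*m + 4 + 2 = 2*m + 6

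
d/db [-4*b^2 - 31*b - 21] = -8*b - 31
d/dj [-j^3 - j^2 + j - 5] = -3*j^2 - 2*j + 1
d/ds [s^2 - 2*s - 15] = 2*s - 2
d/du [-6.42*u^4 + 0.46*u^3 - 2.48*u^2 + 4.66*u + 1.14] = -25.68*u^3 + 1.38*u^2 - 4.96*u + 4.66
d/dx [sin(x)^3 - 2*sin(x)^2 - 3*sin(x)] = -4*sin(x)*cos(x) - 3*cos(x)^3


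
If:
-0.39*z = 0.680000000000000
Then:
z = -1.74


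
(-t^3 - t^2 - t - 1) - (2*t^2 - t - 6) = -t^3 - 3*t^2 + 5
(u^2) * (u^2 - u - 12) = u^4 - u^3 - 12*u^2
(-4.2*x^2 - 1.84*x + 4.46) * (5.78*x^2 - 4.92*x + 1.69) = -24.276*x^4 + 10.0288*x^3 + 27.7336*x^2 - 25.0528*x + 7.5374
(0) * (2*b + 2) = 0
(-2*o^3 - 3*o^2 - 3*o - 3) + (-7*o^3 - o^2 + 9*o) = -9*o^3 - 4*o^2 + 6*o - 3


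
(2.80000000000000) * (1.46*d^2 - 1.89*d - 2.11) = 4.088*d^2 - 5.292*d - 5.908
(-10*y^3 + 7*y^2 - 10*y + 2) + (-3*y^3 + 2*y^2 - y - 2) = -13*y^3 + 9*y^2 - 11*y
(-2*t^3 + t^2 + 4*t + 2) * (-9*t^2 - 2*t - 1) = 18*t^5 - 5*t^4 - 36*t^3 - 27*t^2 - 8*t - 2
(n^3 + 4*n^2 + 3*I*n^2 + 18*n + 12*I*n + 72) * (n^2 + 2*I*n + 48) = n^5 + 4*n^4 + 5*I*n^4 + 60*n^3 + 20*I*n^3 + 240*n^2 + 180*I*n^2 + 864*n + 720*I*n + 3456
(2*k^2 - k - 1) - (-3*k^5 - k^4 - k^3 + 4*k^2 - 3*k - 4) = 3*k^5 + k^4 + k^3 - 2*k^2 + 2*k + 3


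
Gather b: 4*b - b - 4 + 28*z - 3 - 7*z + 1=3*b + 21*z - 6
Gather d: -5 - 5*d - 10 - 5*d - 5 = -10*d - 20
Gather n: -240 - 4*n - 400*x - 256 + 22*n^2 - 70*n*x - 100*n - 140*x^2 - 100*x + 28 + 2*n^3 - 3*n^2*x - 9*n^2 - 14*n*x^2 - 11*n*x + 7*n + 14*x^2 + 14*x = 2*n^3 + n^2*(13 - 3*x) + n*(-14*x^2 - 81*x - 97) - 126*x^2 - 486*x - 468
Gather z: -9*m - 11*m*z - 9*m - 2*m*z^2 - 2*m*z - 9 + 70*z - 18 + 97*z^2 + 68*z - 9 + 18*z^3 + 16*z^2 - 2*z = -18*m + 18*z^3 + z^2*(113 - 2*m) + z*(136 - 13*m) - 36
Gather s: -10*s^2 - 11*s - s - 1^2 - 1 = -10*s^2 - 12*s - 2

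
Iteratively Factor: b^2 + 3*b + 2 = (b + 1)*(b + 2)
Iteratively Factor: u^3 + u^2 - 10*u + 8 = (u - 2)*(u^2 + 3*u - 4) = (u - 2)*(u + 4)*(u - 1)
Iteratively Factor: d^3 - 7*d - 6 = (d + 2)*(d^2 - 2*d - 3) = (d - 3)*(d + 2)*(d + 1)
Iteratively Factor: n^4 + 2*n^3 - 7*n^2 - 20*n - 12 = (n + 2)*(n^3 - 7*n - 6) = (n + 1)*(n + 2)*(n^2 - n - 6) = (n + 1)*(n + 2)^2*(n - 3)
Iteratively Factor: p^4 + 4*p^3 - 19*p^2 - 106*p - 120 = (p + 3)*(p^3 + p^2 - 22*p - 40) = (p + 3)*(p + 4)*(p^2 - 3*p - 10) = (p - 5)*(p + 3)*(p + 4)*(p + 2)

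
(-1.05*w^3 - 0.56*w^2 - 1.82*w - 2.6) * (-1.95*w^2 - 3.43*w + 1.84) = 2.0475*w^5 + 4.6935*w^4 + 3.5378*w^3 + 10.2822*w^2 + 5.5692*w - 4.784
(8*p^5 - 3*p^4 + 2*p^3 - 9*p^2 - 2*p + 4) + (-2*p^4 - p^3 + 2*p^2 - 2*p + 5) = 8*p^5 - 5*p^4 + p^3 - 7*p^2 - 4*p + 9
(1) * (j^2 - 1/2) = j^2 - 1/2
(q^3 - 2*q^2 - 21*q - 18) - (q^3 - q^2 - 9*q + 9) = -q^2 - 12*q - 27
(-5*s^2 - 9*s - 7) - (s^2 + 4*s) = -6*s^2 - 13*s - 7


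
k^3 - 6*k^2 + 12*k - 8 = (k - 2)^3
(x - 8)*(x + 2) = x^2 - 6*x - 16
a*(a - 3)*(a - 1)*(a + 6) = a^4 + 2*a^3 - 21*a^2 + 18*a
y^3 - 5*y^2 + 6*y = y*(y - 3)*(y - 2)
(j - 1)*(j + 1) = j^2 - 1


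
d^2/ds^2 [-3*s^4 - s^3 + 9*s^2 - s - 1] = -36*s^2 - 6*s + 18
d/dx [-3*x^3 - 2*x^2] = x*(-9*x - 4)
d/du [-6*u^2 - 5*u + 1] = -12*u - 5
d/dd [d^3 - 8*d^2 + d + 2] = 3*d^2 - 16*d + 1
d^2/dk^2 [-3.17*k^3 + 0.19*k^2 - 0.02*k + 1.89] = 0.38 - 19.02*k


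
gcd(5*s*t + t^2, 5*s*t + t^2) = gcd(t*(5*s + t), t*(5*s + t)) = 5*s*t + t^2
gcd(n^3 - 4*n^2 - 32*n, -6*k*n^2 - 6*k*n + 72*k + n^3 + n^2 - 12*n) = n + 4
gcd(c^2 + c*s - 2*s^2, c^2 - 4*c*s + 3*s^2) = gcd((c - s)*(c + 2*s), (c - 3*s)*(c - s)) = -c + s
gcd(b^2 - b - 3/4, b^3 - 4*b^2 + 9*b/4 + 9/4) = b^2 - b - 3/4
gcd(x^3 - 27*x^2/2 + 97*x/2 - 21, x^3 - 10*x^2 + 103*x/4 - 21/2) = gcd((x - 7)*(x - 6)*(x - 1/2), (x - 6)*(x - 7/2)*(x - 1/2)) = x^2 - 13*x/2 + 3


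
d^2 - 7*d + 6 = (d - 6)*(d - 1)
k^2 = k^2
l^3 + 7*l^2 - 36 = (l - 2)*(l + 3)*(l + 6)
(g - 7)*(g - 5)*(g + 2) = g^3 - 10*g^2 + 11*g + 70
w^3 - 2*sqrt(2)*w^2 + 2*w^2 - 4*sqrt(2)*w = w*(w + 2)*(w - 2*sqrt(2))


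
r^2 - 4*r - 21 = (r - 7)*(r + 3)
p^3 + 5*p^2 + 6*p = p*(p + 2)*(p + 3)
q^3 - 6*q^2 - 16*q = q*(q - 8)*(q + 2)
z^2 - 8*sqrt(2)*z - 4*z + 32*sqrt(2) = (z - 4)*(z - 8*sqrt(2))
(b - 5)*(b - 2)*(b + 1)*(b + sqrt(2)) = b^4 - 6*b^3 + sqrt(2)*b^3 - 6*sqrt(2)*b^2 + 3*b^2 + 3*sqrt(2)*b + 10*b + 10*sqrt(2)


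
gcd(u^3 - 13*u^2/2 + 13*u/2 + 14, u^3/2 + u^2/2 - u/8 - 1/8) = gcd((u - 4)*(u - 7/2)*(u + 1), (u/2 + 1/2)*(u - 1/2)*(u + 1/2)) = u + 1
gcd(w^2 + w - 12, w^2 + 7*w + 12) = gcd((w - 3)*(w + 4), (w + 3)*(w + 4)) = w + 4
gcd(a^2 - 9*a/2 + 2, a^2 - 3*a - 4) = a - 4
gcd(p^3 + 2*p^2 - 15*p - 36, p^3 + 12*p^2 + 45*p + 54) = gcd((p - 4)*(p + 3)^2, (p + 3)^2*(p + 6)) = p^2 + 6*p + 9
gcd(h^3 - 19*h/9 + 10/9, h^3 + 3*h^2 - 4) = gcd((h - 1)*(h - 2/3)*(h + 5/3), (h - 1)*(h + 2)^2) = h - 1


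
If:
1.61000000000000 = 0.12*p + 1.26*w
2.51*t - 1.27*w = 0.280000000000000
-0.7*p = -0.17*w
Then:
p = 0.30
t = 0.74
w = 1.25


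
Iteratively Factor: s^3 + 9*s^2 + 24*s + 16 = (s + 4)*(s^2 + 5*s + 4) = (s + 1)*(s + 4)*(s + 4)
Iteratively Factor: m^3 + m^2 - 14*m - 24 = (m - 4)*(m^2 + 5*m + 6) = (m - 4)*(m + 3)*(m + 2)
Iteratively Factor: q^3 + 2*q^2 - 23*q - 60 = (q + 4)*(q^2 - 2*q - 15) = (q - 5)*(q + 4)*(q + 3)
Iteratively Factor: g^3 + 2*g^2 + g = (g + 1)*(g^2 + g) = g*(g + 1)*(g + 1)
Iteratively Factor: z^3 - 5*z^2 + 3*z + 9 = (z - 3)*(z^2 - 2*z - 3) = (z - 3)^2*(z + 1)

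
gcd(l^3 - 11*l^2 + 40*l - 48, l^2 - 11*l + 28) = l - 4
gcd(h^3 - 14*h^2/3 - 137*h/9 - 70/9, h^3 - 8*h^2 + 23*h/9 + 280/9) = h^2 - 16*h/3 - 35/3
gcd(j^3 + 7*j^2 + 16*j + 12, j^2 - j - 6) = j + 2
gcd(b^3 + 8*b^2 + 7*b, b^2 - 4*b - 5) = b + 1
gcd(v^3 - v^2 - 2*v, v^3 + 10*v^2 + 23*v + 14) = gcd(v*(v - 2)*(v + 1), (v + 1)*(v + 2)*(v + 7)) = v + 1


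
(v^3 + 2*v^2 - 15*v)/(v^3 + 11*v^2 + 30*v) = (v - 3)/(v + 6)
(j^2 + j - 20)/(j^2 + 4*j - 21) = (j^2 + j - 20)/(j^2 + 4*j - 21)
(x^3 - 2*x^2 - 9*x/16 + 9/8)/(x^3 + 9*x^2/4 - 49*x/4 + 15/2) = (x + 3/4)/(x + 5)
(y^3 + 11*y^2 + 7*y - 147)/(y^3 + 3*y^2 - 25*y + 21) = (y + 7)/(y - 1)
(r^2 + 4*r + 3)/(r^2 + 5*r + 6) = (r + 1)/(r + 2)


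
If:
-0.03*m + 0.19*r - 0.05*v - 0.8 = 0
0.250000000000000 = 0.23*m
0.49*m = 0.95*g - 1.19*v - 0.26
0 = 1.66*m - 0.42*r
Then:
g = 0.42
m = 1.09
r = 4.30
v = -0.33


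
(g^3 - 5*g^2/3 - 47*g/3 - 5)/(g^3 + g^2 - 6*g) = (3*g^2 - 14*g - 5)/(3*g*(g - 2))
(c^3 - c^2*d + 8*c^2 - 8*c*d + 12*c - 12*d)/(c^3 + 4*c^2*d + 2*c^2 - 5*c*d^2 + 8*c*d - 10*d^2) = (c + 6)/(c + 5*d)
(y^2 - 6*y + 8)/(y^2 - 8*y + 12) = (y - 4)/(y - 6)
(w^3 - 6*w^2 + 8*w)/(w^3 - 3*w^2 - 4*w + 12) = w*(w - 4)/(w^2 - w - 6)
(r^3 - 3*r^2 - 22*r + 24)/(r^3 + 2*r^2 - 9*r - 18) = (r^3 - 3*r^2 - 22*r + 24)/(r^3 + 2*r^2 - 9*r - 18)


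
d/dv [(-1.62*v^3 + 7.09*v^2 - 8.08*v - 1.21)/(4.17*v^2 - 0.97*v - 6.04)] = (-6.7554*v^4 + 3.1428*v^3 + 56.1707*v^2 - 75.5558*v + 47.6295)/(17.3889*v^4 - 8.0898*v^3 - 49.4327*v^2 + 11.7176*v + 36.4816)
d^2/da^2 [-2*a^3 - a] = -12*a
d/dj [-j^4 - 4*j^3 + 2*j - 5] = -4*j^3 - 12*j^2 + 2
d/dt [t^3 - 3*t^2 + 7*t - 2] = 3*t^2 - 6*t + 7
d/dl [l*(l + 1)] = 2*l + 1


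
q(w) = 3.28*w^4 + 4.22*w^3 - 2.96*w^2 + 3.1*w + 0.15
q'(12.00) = 24426.46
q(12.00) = 74917.35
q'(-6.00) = -2339.54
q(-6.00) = 3214.35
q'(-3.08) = -241.91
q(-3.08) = 134.39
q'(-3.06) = -236.16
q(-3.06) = 129.61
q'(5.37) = 2368.07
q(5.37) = 3312.46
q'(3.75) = 850.81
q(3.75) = 841.32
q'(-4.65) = -1014.78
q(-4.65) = 1030.94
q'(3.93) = 971.73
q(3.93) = 1005.19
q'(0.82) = 13.99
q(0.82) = 4.51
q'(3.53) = 717.07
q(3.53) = 669.13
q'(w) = 13.12*w^3 + 12.66*w^2 - 5.92*w + 3.1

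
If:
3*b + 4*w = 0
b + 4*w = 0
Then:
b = 0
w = 0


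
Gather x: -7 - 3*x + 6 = -3*x - 1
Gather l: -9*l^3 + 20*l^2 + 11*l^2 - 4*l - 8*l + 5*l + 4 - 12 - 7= -9*l^3 + 31*l^2 - 7*l - 15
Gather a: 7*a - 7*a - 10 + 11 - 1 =0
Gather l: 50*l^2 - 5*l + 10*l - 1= 50*l^2 + 5*l - 1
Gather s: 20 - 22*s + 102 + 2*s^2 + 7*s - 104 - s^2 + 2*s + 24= s^2 - 13*s + 42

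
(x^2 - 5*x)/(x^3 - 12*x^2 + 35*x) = 1/(x - 7)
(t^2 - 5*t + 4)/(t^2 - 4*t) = (t - 1)/t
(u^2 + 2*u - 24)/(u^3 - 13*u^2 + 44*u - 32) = (u + 6)/(u^2 - 9*u + 8)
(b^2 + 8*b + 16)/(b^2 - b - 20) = (b + 4)/(b - 5)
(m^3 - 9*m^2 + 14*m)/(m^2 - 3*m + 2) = m*(m - 7)/(m - 1)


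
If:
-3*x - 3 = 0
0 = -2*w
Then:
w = 0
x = -1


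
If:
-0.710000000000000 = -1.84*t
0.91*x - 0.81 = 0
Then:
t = 0.39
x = 0.89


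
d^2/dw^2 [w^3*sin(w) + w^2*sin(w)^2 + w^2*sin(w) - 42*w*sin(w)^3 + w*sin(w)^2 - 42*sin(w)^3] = -w^3*sin(w) - w^2*sin(w) + 6*w^2*cos(w) + 2*w^2*cos(2*w) + 75*w*sin(w)/2 + 4*w*sin(2*w) - 189*w*sin(3*w)/2 + 4*w*cos(w) + 2*w*cos(2*w) + 67*sin(w)/2 + 2*sin(2*w) - 189*sin(3*w)/2 - 63*cos(w) - cos(2*w) + 63*cos(3*w) + 1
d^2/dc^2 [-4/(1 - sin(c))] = -(4*sin(c) + 8)/(sin(c) - 1)^2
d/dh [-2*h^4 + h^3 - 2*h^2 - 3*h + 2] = -8*h^3 + 3*h^2 - 4*h - 3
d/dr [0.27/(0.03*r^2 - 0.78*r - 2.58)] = (0.2106 - 0.0162*r)/(-0.03*r^2 + 0.78*r + 2.58)^2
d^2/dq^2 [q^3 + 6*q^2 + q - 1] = 6*q + 12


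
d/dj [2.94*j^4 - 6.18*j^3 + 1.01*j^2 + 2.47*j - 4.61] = 11.76*j^3 - 18.54*j^2 + 2.02*j + 2.47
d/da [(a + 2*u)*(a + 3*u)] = 2*a + 5*u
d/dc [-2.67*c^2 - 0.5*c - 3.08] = -5.34*c - 0.5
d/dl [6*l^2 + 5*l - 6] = 12*l + 5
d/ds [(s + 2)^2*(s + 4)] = (s + 2)*(3*s + 10)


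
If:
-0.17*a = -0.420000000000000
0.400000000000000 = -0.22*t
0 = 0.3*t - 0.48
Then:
No Solution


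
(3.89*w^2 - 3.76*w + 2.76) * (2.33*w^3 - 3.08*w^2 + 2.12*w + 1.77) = 9.0637*w^5 - 20.742*w^4 + 26.2584*w^3 - 9.5867*w^2 - 0.804*w + 4.8852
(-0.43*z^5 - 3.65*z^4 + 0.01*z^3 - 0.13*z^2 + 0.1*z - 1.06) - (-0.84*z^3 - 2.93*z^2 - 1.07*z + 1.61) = -0.43*z^5 - 3.65*z^4 + 0.85*z^3 + 2.8*z^2 + 1.17*z - 2.67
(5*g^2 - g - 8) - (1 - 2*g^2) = 7*g^2 - g - 9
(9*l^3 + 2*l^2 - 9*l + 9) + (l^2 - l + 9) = 9*l^3 + 3*l^2 - 10*l + 18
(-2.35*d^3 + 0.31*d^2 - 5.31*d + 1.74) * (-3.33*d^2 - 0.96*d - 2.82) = 7.8255*d^5 + 1.2237*d^4 + 24.0117*d^3 - 1.5708*d^2 + 13.3038*d - 4.9068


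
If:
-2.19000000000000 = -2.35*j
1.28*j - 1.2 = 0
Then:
No Solution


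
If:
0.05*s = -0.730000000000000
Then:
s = -14.60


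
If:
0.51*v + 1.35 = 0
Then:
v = -2.65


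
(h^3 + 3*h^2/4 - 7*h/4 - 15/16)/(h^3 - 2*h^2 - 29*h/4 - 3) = (h - 5/4)/(h - 4)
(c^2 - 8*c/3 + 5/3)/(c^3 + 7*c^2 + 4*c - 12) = (c - 5/3)/(c^2 + 8*c + 12)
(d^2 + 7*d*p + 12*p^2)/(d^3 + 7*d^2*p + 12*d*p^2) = 1/d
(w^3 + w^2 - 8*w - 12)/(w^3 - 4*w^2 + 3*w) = (w^2 + 4*w + 4)/(w*(w - 1))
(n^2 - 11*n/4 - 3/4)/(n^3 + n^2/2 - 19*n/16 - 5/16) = 4*(n - 3)/(4*n^2 + n - 5)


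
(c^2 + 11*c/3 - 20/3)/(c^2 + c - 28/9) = 3*(c + 5)/(3*c + 7)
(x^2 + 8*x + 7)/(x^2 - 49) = (x + 1)/(x - 7)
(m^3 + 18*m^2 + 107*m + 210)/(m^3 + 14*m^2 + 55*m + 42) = (m + 5)/(m + 1)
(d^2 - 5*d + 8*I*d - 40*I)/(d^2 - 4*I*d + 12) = (d^2 + d*(-5 + 8*I) - 40*I)/(d^2 - 4*I*d + 12)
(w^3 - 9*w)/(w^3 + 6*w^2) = (w^2 - 9)/(w*(w + 6))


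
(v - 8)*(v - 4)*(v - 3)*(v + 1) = v^4 - 14*v^3 + 53*v^2 - 28*v - 96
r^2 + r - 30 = (r - 5)*(r + 6)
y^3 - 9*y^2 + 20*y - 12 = (y - 6)*(y - 2)*(y - 1)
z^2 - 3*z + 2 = (z - 2)*(z - 1)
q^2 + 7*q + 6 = (q + 1)*(q + 6)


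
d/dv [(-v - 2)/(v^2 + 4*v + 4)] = 1/(v^2 + 4*v + 4)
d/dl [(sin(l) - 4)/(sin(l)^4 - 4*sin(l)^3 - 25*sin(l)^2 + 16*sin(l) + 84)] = (-3*sin(l)^4 + 24*sin(l)^3 - 23*sin(l)^2 - 200*sin(l) + 148)*cos(l)/(sin(l)^4 - 4*sin(l)^3 - 25*sin(l)^2 + 16*sin(l) + 84)^2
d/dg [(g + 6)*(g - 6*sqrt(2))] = 2*g - 6*sqrt(2) + 6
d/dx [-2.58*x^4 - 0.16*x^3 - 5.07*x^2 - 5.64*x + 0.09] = -10.32*x^3 - 0.48*x^2 - 10.14*x - 5.64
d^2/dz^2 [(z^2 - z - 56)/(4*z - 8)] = -27/(z^3 - 6*z^2 + 12*z - 8)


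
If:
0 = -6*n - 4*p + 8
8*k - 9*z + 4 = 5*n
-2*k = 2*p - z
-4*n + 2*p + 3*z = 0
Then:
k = -40/7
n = -8/7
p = 26/7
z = -4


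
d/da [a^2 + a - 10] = 2*a + 1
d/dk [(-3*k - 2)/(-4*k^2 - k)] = 2*(-6*k^2 - 8*k - 1)/(k^2*(16*k^2 + 8*k + 1))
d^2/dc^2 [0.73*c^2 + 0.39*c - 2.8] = 1.46000000000000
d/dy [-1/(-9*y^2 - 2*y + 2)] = 2*(-9*y - 1)/(9*y^2 + 2*y - 2)^2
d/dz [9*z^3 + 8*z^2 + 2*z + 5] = 27*z^2 + 16*z + 2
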